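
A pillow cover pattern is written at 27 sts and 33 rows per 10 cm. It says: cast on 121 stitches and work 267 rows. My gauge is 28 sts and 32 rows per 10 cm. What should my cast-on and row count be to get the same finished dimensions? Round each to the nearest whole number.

Stitches: 121 × 28/27 = 125.48 → 125.
Rows: 267 × 32/33 = 258.91 → 259.

Cast on 125 stitches; work 259 rows.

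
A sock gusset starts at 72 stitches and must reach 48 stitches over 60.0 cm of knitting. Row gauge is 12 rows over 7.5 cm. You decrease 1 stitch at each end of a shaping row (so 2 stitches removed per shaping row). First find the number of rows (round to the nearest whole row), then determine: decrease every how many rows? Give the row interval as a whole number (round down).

Decrease every 8th row.

Rows = 60.0 × 1.6 = 96.0 → 96 rows.
Stitches to remove: 24 → 12 shaping rows (at 2 st each).
96 / 12 = 8.00 → every 8 rows.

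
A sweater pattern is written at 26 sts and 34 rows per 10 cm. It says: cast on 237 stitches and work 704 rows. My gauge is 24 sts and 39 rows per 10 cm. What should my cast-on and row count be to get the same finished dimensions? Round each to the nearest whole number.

Cast on 219 stitches; work 808 rows.

Stitches: 237 × 24/26 = 218.77 → 219.
Rows: 704 × 39/34 = 807.53 → 808.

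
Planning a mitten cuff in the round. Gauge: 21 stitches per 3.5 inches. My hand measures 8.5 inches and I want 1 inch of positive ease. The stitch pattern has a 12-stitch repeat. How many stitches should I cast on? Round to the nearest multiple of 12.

60 stitches.

Finished = 8.5 + 1 = 9.5 inches.
21 / 3.5 = 6 sts/in.
9.5 × 6 = 57.00 sts.
Nearest multiple of 12: 60.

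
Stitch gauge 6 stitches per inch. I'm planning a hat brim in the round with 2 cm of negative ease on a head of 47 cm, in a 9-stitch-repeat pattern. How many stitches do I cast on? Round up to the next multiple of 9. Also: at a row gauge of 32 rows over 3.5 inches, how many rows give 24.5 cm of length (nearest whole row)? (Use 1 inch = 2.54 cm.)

Finished = 47 − 2 = 45 cm.
45 cm × 1/2.54 = 17.72 inches.
6/1 = 6 sts per in; 17.72 × 6 = 106.30 sts.
Next multiple of 9 → 108.
24.5 cm = 9.65 inches; × 9.143 = 88.19 → 88 rows.

Cast on 108 stitches; work 88 rows.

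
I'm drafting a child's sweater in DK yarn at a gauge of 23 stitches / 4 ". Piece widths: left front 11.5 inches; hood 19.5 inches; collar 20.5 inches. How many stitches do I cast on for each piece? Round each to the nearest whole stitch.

Rate = 23/4 = 5.75 sts per in.
left front: 11.5 × 5.75 = 66.12 → 66.
hood: 19.5 × 5.75 = 112.12 → 112.
collar: 20.5 × 5.75 = 117.88 → 118.

left front 66; hood 112; collar 118.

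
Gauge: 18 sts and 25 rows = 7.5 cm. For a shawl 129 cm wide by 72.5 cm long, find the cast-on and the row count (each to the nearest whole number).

Cast on 310 stitches and work 242 rows.

Stitch gauge = 18/7.5 = 2.4 sts/cm; 129 × 2.4 = 309.60 → 310 sts.
Row gauge = 25/7.5 = 3.333 rows/cm; 72.5 × 3.333 = 241.67 → 242 rows.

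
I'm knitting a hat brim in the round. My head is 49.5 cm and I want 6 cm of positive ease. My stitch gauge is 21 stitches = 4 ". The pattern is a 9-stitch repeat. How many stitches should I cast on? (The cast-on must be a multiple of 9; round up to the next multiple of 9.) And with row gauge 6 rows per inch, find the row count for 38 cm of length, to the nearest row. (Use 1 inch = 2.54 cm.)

Finished = 49.5 + 6 = 55.5 cm.
55.5 cm × 1/2.54 = 21.85 inches.
21/4 = 5.25 sts per in; 21.85 × 5.25 = 114.71 sts.
Next multiple of 9 → 117.
38 cm = 14.96 inches; × 6 = 89.76 → 90 rows.

Cast on 117 stitches; work 90 rows.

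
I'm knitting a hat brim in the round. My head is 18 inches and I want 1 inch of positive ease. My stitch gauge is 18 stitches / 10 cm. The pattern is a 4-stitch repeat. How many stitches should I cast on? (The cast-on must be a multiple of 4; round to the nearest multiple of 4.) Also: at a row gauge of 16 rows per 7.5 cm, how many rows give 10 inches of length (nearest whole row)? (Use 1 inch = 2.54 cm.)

Cast on 88 stitches; work 54 rows.

Finished = 18 + 1 = 19 inches.
19 inches × 2.54 = 48.26 cm.
18/10 = 1.8 sts per cm; 48.26 × 1.8 = 86.87 sts.
Nearest multiple of 4 → 88.
10 inches = 25.40 cm; × 2.133 = 54.19 → 54 rows.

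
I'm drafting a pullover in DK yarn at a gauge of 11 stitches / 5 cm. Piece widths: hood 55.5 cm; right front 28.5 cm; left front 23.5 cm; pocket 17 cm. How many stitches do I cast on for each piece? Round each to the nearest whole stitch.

Rate = 11/5 = 2.2 sts per cm.
hood: 55.5 × 2.2 = 122.10 → 122.
right front: 28.5 × 2.2 = 62.70 → 63.
left front: 23.5 × 2.2 = 51.70 → 52.
pocket: 17 × 2.2 = 37.40 → 37.

hood 122; right front 63; left front 52; pocket 37.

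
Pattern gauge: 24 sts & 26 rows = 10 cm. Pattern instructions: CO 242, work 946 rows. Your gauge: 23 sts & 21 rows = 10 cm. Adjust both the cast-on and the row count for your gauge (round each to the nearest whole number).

Cast on 232 stitches; work 764 rows.

Stitches: 242 × 23/24 = 231.92 → 232.
Rows: 946 × 21/26 = 764.08 → 764.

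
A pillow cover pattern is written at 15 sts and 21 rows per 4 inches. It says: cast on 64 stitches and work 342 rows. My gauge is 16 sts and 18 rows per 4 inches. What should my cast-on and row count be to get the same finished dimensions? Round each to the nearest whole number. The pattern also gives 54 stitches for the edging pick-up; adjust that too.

Cast on 68 stitches; work 293 rows; edging pick-up 58 stitches.

Stitches: 64 × 16/15 = 68.27 → 68.
Rows: 342 × 18/21 = 293.14 → 293.
edging pick-up: 54 × 16/15 = 57.60 → 58.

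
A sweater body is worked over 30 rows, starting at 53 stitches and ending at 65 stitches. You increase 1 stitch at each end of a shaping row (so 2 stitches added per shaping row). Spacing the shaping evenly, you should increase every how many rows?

Increase every 5th row.

Stitches to add: |65 − 53| = 12.
Shaping rows needed: 12 / 2 = 6.
30 rows / 6 = every 5 rows.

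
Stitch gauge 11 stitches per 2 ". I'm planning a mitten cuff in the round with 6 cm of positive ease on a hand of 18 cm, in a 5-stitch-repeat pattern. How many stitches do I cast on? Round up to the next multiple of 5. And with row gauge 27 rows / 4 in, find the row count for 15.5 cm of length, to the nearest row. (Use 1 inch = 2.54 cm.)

Finished = 18 + 6 = 24 cm.
24 cm × 1/2.54 = 9.45 inches.
11/2 = 5.5 sts per in; 9.45 × 5.5 = 51.97 sts.
Next multiple of 5 → 55.
15.5 cm = 6.10 inches; × 6.75 = 41.19 → 41 rows.

Cast on 55 stitches; work 41 rows.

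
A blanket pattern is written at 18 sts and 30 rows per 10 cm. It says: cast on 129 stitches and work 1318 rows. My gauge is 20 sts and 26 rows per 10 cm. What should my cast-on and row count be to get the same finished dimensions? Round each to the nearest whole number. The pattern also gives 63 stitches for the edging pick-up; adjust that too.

Cast on 143 stitches; work 1142 rows; edging pick-up 70 stitches.

Stitches: 129 × 20/18 = 143.33 → 143.
Rows: 1318 × 26/30 = 1142.27 → 1142.
edging pick-up: 63 × 20/18 = 70.00 → 70.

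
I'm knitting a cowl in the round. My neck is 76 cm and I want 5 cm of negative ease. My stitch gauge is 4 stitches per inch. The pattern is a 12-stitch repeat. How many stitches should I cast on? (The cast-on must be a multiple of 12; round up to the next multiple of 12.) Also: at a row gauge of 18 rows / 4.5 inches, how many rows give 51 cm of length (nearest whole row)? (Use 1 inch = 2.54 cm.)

Finished = 76 − 5 = 71 cm.
71 cm × 1/2.54 = 27.95 inches.
4/1 = 4 sts per in; 27.95 × 4 = 111.81 sts.
Next multiple of 12 → 120.
51 cm = 20.08 inches; × 4 = 80.31 → 80 rows.

Cast on 120 stitches; work 80 rows.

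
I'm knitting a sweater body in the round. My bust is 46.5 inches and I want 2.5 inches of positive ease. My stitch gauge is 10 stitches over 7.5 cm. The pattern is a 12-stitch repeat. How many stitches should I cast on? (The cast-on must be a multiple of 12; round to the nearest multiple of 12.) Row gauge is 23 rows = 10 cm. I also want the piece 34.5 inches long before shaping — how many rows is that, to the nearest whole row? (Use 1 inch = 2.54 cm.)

Finished = 46.5 + 2.5 = 49 inches.
49 inches × 2.54 = 124.46 cm.
10/7.5 = 1.333 sts per cm; 124.46 × 1.333 = 165.95 sts.
Nearest multiple of 12 → 168.
34.5 inches = 87.63 cm; × 2.3 = 201.55 → 202 rows.

Cast on 168 stitches; work 202 rows.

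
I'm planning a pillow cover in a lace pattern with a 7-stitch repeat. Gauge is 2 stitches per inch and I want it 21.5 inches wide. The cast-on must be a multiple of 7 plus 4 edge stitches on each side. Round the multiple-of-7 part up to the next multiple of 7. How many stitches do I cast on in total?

2 / 1 = 2 sts per inch.
21.5 × 2 = 43.00 sts.
Less 8 edge sts → 35.00 for the repeat.
Next multiple of 7: 35.
Add back 8 edge sts → 43.

43 stitches.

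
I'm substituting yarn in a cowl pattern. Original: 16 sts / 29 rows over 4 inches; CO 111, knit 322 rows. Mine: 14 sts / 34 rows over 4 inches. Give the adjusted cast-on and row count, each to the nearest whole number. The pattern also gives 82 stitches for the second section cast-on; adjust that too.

Stitches: 111 × 14/16 = 97.12 → 97.
Rows: 322 × 34/29 = 377.52 → 378.
second section cast-on: 82 × 14/16 = 71.75 → 72.

Cast on 97 stitches; work 378 rows; second section cast-on 72 stitches.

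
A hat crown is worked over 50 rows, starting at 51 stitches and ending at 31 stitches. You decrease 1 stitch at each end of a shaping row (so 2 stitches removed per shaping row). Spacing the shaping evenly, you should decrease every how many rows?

Stitches to remove: |31 − 51| = 20.
Shaping rows needed: 20 / 2 = 10.
50 rows / 10 = every 5 rows.

Decrease every 5th row.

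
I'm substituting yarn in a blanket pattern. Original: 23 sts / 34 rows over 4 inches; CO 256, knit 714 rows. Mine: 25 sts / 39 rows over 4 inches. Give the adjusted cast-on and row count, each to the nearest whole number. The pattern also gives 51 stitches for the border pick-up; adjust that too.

Cast on 278 stitches; work 819 rows; border pick-up 55 stitches.

Stitches: 256 × 25/23 = 278.26 → 278.
Rows: 714 × 39/34 = 819.00 → 819.
border pick-up: 51 × 25/23 = 55.43 → 55.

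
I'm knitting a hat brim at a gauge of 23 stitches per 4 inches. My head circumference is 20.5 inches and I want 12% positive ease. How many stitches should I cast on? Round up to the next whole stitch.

Finished = 20.5 × 1.12 = 22.96 in.
23 / 4 = 5.75 sts per inch.
22.96 × 5.75 = 132.02 sts.
→ 133 sts.

CO 133 sts.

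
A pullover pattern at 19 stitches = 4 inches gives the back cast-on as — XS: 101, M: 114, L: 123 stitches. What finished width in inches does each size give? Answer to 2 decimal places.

XS 21.26 inches; M 24.00 inches; L 25.89 inches.

19/4 = 4.75 sts per in.
XS: 101 / 4.75 = 21.263 → 21.26 in.
M: 114 / 4.75 = 24.000 → 24.00 in.
L: 123 / 4.75 = 25.895 → 25.89 in.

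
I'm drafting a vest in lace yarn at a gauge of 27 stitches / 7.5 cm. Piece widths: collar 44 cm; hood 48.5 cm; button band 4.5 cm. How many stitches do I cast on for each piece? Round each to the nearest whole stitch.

collar 158; hood 175; button band 16.

Rate = 27/7.5 = 3.6 sts per cm.
collar: 44 × 3.6 = 158.40 → 158.
hood: 48.5 × 3.6 = 174.60 → 175.
button band: 4.5 × 3.6 = 16.20 → 16.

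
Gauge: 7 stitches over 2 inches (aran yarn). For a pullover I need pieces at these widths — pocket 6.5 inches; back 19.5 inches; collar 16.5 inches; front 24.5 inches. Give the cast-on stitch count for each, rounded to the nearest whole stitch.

Rate = 7/2 = 3.5 sts per in.
pocket: 6.5 × 3.5 = 22.75 → 23.
back: 19.5 × 3.5 = 68.25 → 68.
collar: 16.5 × 3.5 = 57.75 → 58.
front: 24.5 × 3.5 = 85.75 → 86.

pocket 23; back 68; collar 58; front 86.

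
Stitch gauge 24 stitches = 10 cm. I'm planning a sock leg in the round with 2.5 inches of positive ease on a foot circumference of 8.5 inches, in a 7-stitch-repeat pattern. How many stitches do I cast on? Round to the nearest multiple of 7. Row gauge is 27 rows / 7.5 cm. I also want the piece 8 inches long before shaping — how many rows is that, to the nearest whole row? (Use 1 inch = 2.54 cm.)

Cast on 70 stitches; work 73 rows.

Finished = 8.5 + 2.5 = 11 inches.
11 inches × 2.54 = 27.94 cm.
24/10 = 2.4 sts per cm; 27.94 × 2.4 = 67.06 sts.
Nearest multiple of 7 → 70.
8 inches = 20.32 cm; × 3.6 = 73.15 → 73 rows.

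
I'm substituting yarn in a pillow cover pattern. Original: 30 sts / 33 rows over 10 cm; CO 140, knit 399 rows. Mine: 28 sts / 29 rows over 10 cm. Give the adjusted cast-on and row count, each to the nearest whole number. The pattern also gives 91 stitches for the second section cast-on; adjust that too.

Stitches: 140 × 28/30 = 130.67 → 131.
Rows: 399 × 29/33 = 350.64 → 351.
second section cast-on: 91 × 28/30 = 84.93 → 85.

Cast on 131 stitches; work 351 rows; second section cast-on 85 stitches.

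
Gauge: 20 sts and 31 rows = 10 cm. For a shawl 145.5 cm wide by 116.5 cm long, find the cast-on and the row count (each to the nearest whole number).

Cast on 291 stitches and work 361 rows.

Stitch gauge = 20/10 = 2 sts/cm; 145.5 × 2 = 291.00 → 291 sts.
Row gauge = 31/10 = 3.1 rows/cm; 116.5 × 3.1 = 361.15 → 361 rows.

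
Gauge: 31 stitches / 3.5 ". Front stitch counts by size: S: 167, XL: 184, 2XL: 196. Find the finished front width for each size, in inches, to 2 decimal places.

S 18.85 inches; XL 20.77 inches; 2XL 22.13 inches.

31/3.5 = 8.857 sts per in.
S: 167 / 8.857 = 18.855 → 18.85 in.
XL: 184 / 8.857 = 20.774 → 20.77 in.
2XL: 196 / 8.857 = 22.129 → 22.13 in.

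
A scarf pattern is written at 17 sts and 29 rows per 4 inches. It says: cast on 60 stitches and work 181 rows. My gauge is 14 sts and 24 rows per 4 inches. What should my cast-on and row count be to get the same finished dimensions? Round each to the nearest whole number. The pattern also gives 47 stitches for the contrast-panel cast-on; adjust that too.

Stitches: 60 × 14/17 = 49.41 → 49.
Rows: 181 × 24/29 = 149.79 → 150.
contrast-panel cast-on: 47 × 14/17 = 38.71 → 39.

Cast on 49 stitches; work 150 rows; contrast-panel cast-on 39 stitches.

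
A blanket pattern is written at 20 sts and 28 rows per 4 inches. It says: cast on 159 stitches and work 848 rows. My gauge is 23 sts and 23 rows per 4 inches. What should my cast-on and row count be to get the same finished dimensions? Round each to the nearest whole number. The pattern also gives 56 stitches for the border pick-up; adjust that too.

Stitches: 159 × 23/20 = 182.85 → 183.
Rows: 848 × 23/28 = 696.57 → 697.
border pick-up: 56 × 23/20 = 64.40 → 64.

Cast on 183 stitches; work 697 rows; border pick-up 64 stitches.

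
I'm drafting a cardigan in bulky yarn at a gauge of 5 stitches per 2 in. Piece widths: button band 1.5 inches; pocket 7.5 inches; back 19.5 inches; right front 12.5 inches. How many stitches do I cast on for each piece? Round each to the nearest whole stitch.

Rate = 5/2 = 2.5 sts per in.
button band: 1.5 × 2.5 = 3.75 → 4.
pocket: 7.5 × 2.5 = 18.75 → 19.
back: 19.5 × 2.5 = 48.75 → 49.
right front: 12.5 × 2.5 = 31.25 → 31.

button band 4; pocket 19; back 49; right front 31.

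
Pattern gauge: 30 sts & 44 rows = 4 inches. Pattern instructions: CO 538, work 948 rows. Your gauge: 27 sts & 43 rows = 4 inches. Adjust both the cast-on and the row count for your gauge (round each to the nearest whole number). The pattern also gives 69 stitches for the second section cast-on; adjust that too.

Cast on 484 stitches; work 926 rows; second section cast-on 62 stitches.

Stitches: 538 × 27/30 = 484.20 → 484.
Rows: 948 × 43/44 = 926.45 → 926.
second section cast-on: 69 × 27/30 = 62.10 → 62.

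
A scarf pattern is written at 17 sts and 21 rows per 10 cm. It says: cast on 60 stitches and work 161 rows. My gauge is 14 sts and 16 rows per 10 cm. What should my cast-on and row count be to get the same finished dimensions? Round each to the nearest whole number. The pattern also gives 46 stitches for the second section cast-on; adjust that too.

Stitches: 60 × 14/17 = 49.41 → 49.
Rows: 161 × 16/21 = 122.67 → 123.
second section cast-on: 46 × 14/17 = 37.88 → 38.

Cast on 49 stitches; work 123 rows; second section cast-on 38 stitches.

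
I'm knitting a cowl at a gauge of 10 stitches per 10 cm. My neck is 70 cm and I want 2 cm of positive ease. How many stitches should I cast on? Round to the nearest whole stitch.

Cast on 72 stitches.

Finished = 70 + 2 = 72 cm.
10 / 10 = 1 sts per cm.
72.00 × 1 = 72.00 sts.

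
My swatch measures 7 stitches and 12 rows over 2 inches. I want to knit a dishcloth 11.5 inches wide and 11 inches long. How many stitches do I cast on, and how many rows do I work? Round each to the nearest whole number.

Stitch gauge = 7/2 = 3.5 sts/in; 11.5 × 3.5 = 40.25 → 40 sts.
Row gauge = 12/2 = 6 rows/in; 11 × 6 = 66.00 → 66 rows.

Cast on 40 stitches and work 66 rows.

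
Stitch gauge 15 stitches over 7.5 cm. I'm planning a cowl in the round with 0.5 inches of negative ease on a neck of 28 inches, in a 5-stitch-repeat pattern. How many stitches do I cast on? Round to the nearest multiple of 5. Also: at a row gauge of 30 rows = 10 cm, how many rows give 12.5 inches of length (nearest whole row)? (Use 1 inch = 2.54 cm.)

Cast on 140 stitches; work 95 rows.

Finished = 28 − 0.5 = 27.5 inches.
27.5 inches × 2.54 = 69.85 cm.
15/7.5 = 2 sts per cm; 69.85 × 2 = 139.70 sts.
Nearest multiple of 5 → 140.
12.5 inches = 31.75 cm; × 3 = 95.25 → 95 rows.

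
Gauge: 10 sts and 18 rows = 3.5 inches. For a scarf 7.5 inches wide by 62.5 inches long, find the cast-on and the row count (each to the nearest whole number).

Stitch gauge = 10/3.5 = 2.857 sts/in; 7.5 × 2.857 = 21.43 → 21 sts.
Row gauge = 18/3.5 = 5.143 rows/in; 62.5 × 5.143 = 321.43 → 321 rows.

Cast on 21 stitches and work 321 rows.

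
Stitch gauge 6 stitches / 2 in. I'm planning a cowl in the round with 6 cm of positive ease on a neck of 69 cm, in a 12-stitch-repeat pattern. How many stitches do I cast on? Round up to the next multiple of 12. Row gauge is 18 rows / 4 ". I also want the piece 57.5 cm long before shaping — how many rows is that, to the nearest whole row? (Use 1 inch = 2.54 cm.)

Finished = 69 + 6 = 75 cm.
75 cm × 1/2.54 = 29.53 inches.
6/2 = 3 sts per in; 29.53 × 3 = 88.58 sts.
Next multiple of 12 → 96.
57.5 cm = 22.64 inches; × 4.5 = 101.87 → 102 rows.

Cast on 96 stitches; work 102 rows.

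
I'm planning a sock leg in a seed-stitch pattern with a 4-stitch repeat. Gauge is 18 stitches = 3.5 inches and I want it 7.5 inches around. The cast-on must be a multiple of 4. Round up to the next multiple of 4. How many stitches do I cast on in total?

CO 40 sts.

18 / 3.5 = 5.143 sts per inch.
7.5 × 5.143 = 38.57 sts.
Next multiple of 4: 40.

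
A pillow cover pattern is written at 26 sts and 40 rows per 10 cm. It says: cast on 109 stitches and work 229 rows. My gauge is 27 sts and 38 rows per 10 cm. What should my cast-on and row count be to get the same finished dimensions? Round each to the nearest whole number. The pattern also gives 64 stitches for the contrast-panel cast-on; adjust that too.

Cast on 113 stitches; work 218 rows; contrast-panel cast-on 66 stitches.

Stitches: 109 × 27/26 = 113.19 → 113.
Rows: 229 × 38/40 = 217.55 → 218.
contrast-panel cast-on: 64 × 27/26 = 66.46 → 66.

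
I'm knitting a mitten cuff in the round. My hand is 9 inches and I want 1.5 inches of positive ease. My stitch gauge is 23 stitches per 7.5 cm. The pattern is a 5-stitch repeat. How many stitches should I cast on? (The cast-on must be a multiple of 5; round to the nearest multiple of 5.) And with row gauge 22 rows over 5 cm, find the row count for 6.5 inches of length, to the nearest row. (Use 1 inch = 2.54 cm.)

Cast on 80 stitches; work 73 rows.

Finished = 9 + 1.5 = 10.5 inches.
10.5 inches × 2.54 = 26.67 cm.
23/7.5 = 3.067 sts per cm; 26.67 × 3.067 = 81.79 sts.
Nearest multiple of 5 → 80.
6.5 inches = 16.51 cm; × 4.4 = 72.64 → 73 rows.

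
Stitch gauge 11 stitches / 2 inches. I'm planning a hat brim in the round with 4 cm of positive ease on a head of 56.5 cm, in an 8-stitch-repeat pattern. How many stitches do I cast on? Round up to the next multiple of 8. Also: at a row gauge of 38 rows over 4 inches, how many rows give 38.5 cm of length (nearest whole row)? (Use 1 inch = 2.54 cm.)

Cast on 136 stitches; work 144 rows.

Finished = 56.5 + 4 = 60.5 cm.
60.5 cm × 1/2.54 = 23.82 inches.
11/2 = 5.5 sts per in; 23.82 × 5.5 = 131.00 sts.
Next multiple of 8 → 136.
38.5 cm = 15.16 inches; × 9.5 = 144.00 → 144 rows.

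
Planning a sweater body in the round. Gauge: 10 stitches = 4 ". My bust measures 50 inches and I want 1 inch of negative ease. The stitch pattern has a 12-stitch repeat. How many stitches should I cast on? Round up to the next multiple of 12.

Cast on 132 stitches.

Finished = 50 − 1 = 49 inches.
10 / 4 = 2.5 sts/in.
49 × 2.5 = 122.50 sts.
Next multiple of 12: 132.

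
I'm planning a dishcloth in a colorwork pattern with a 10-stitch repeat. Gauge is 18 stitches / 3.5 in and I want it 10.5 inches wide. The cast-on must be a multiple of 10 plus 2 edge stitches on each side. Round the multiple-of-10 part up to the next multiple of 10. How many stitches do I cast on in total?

CO 54 sts.

18 / 3.5 = 5.143 sts per inch.
10.5 × 5.143 = 54.00 sts.
Less 4 edge sts → 50.00 for the repeat.
Next multiple of 10: 50.
Add back 4 edge sts → 54.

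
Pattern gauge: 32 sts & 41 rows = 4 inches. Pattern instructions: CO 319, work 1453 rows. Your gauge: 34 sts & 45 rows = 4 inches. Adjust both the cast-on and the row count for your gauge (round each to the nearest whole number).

Stitches: 319 × 34/32 = 338.94 → 339.
Rows: 1453 × 45/41 = 1594.76 → 1595.

Cast on 339 stitches; work 1595 rows.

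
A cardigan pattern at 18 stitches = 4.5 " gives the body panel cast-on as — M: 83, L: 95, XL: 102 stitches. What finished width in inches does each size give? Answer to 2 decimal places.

18/4.5 = 4 sts per in.
M: 83 / 4 = 20.750 → 20.75 in.
L: 95 / 4 = 23.750 → 23.75 in.
XL: 102 / 4 = 25.500 → 25.50 in.

M 20.75 inches; L 23.75 inches; XL 25.50 inches.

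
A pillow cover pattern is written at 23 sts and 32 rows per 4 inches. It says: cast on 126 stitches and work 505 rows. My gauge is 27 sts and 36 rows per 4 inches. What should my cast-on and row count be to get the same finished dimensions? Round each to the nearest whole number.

Cast on 148 stitches; work 568 rows.

Stitches: 126 × 27/23 = 147.91 → 148.
Rows: 505 × 36/32 = 568.12 → 568.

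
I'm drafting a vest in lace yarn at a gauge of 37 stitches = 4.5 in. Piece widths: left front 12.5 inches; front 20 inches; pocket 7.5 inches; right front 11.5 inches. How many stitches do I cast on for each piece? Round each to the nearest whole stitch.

Rate = 37/4.5 = 8.222 sts per in.
left front: 12.5 × 8.222 = 102.78 → 103.
front: 20 × 8.222 = 164.44 → 164.
pocket: 7.5 × 8.222 = 61.67 → 62.
right front: 11.5 × 8.222 = 94.56 → 95.

left front 103; front 164; pocket 62; right front 95.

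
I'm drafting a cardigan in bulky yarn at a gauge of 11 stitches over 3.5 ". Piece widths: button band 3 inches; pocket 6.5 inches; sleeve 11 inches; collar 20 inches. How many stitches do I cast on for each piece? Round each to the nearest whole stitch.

button band 9; pocket 20; sleeve 35; collar 63.

Rate = 11/3.5 = 3.143 sts per in.
button band: 3 × 3.143 = 9.43 → 9.
pocket: 6.5 × 3.143 = 20.43 → 20.
sleeve: 11 × 3.143 = 34.57 → 35.
collar: 20 × 3.143 = 62.86 → 63.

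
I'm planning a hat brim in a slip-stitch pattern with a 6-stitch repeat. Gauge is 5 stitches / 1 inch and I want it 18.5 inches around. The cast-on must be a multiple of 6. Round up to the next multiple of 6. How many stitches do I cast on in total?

5 / 1 = 5 sts per inch.
18.5 × 5 = 92.50 sts.
Next multiple of 6: 96.

96 stitches.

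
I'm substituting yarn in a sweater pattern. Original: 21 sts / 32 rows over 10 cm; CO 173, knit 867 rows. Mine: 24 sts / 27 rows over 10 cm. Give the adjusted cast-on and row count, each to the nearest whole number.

Stitches: 173 × 24/21 = 197.71 → 198.
Rows: 867 × 27/32 = 731.53 → 732.

Cast on 198 stitches; work 732 rows.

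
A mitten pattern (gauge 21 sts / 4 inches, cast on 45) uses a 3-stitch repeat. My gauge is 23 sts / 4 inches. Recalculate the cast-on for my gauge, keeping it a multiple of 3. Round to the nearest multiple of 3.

48 stitches.

45 × 23 / 21 = 49.29.
Nearest multiple of 3: 48.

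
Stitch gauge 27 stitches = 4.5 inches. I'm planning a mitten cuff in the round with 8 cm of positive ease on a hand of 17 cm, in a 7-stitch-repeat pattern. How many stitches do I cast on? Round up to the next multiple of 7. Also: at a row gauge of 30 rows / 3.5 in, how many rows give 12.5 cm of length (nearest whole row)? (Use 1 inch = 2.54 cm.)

Finished = 17 + 8 = 25 cm.
25 cm × 1/2.54 = 9.84 inches.
27/4.5 = 6 sts per in; 9.84 × 6 = 59.06 sts.
Next multiple of 7 → 63.
12.5 cm = 4.92 inches; × 8.571 = 42.18 → 42 rows.

Cast on 63 stitches; work 42 rows.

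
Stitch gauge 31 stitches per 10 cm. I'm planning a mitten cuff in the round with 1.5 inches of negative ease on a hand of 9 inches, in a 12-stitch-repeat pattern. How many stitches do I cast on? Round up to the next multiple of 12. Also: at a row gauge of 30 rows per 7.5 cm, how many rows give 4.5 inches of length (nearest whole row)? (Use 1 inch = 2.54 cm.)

Finished = 9 − 1.5 = 7.5 inches.
7.5 inches × 2.54 = 19.05 cm.
31/10 = 3.1 sts per cm; 19.05 × 3.1 = 59.05 sts.
Next multiple of 12 → 60.
4.5 inches = 11.43 cm; × 4 = 45.72 → 46 rows.

Cast on 60 stitches; work 46 rows.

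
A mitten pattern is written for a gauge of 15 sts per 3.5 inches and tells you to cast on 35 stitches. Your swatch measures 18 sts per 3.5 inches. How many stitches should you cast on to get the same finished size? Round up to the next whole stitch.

CO 42 sts.

Scale factor = 18 / 15 = 1.200.
35 × 18 / 15 = 42.00 sts.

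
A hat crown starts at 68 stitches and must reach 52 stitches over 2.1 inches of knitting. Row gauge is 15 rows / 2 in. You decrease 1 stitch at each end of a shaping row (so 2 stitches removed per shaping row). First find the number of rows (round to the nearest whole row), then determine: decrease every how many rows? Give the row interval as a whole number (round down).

Decrease every 2nd row.

Rows = 2.1 × 7.5 = 15.8 → 16 rows.
Stitches to remove: 16 → 8 shaping rows (at 2 st each).
16 / 8 = 2.00 → every 2 rows.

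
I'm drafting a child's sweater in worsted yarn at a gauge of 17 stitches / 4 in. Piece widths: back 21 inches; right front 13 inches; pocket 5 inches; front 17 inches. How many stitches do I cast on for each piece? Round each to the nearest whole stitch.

Rate = 17/4 = 4.25 sts per in.
back: 21 × 4.25 = 89.25 → 89.
right front: 13 × 4.25 = 55.25 → 55.
pocket: 5 × 4.25 = 21.25 → 21.
front: 17 × 4.25 = 72.25 → 72.

back 89; right front 55; pocket 21; front 72.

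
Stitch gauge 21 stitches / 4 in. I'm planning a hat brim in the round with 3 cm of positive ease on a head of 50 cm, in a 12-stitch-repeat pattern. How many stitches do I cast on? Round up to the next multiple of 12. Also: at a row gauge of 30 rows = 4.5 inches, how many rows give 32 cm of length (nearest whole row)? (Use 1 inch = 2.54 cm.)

Finished = 50 + 3 = 53 cm.
53 cm × 1/2.54 = 20.87 inches.
21/4 = 5.25 sts per in; 20.87 × 5.25 = 109.55 sts.
Next multiple of 12 → 120.
32 cm = 12.60 inches; × 6.667 = 83.99 → 84 rows.

Cast on 120 stitches; work 84 rows.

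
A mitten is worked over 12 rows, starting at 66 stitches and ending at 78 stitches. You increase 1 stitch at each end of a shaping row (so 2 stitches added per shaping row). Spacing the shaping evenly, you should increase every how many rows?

Stitches to add: |78 − 66| = 12.
Shaping rows needed: 12 / 2 = 6.
12 rows / 6 = every 2 rows.

Increase every 2nd row.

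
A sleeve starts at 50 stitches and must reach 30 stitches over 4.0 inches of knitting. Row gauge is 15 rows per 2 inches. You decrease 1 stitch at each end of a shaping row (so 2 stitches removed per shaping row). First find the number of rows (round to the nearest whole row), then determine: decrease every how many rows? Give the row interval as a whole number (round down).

Decrease every 3rd row.

Rows = 4.0 × 7.5 = 30.0 → 30 rows.
Stitches to remove: 20 → 10 shaping rows (at 2 st each).
30 / 10 = 3.00 → every 3 rows.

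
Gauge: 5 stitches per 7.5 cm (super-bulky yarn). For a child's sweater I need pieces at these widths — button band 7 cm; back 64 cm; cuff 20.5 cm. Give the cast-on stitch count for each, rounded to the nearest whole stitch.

Rate = 5/7.5 = 0.667 sts per cm.
button band: 7 × 0.667 = 4.67 → 5.
back: 64 × 0.667 = 42.67 → 43.
cuff: 20.5 × 0.667 = 13.67 → 14.

button band 5; back 43; cuff 14.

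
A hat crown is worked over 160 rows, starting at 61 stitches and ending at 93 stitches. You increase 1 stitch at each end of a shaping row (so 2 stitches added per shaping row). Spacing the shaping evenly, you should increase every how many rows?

Increase every 10th row.

Stitches to add: |93 − 61| = 32.
Shaping rows needed: 32 / 2 = 16.
160 rows / 16 = every 10 rows.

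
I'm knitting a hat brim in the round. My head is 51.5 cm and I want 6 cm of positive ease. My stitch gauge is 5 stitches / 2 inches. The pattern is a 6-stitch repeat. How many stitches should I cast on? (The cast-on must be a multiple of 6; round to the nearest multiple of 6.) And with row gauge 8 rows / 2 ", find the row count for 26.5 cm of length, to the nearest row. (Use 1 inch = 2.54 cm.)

Cast on 54 stitches; work 42 rows.

Finished = 51.5 + 6 = 57.5 cm.
57.5 cm × 1/2.54 = 22.64 inches.
5/2 = 2.5 sts per in; 22.64 × 2.5 = 56.59 sts.
Nearest multiple of 6 → 54.
26.5 cm = 10.43 inches; × 4 = 41.73 → 42 rows.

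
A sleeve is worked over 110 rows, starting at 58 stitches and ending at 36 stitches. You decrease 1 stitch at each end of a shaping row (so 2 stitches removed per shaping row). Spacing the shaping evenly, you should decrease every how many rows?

Decrease every 10th row.

Stitches to remove: |36 − 58| = 22.
Shaping rows needed: 22 / 2 = 11.
110 rows / 11 = every 10 rows.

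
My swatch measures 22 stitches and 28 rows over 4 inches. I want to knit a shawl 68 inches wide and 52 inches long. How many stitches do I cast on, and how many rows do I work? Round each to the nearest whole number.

Stitch gauge = 22/4 = 5.5 sts/in; 68 × 5.5 = 374.00 → 374 sts.
Row gauge = 28/4 = 7 rows/in; 52 × 7 = 364.00 → 364 rows.

Cast on 374 stitches and work 364 rows.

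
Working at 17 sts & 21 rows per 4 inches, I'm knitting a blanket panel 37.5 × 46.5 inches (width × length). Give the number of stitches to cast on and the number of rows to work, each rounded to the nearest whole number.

Stitch gauge = 17/4 = 4.25 sts/in; 37.5 × 4.25 = 159.38 → 159 sts.
Row gauge = 21/4 = 5.25 rows/in; 46.5 × 5.25 = 244.12 → 244 rows.

Cast on 159 stitches and work 244 rows.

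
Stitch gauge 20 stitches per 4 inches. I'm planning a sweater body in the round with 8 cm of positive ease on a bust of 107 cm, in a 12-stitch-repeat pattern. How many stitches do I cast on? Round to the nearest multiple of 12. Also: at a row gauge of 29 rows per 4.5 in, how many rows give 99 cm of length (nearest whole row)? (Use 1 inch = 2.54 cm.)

Cast on 228 stitches; work 251 rows.

Finished = 107 + 8 = 115 cm.
115 cm × 1/2.54 = 45.28 inches.
20/4 = 5 sts per in; 45.28 × 5 = 226.38 sts.
Nearest multiple of 12 → 228.
99 cm = 38.98 inches; × 6.444 = 251.18 → 251 rows.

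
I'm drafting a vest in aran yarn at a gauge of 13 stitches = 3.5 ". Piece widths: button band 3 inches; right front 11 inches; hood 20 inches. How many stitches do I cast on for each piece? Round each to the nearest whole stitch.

button band 11; right front 41; hood 74.

Rate = 13/3.5 = 3.714 sts per in.
button band: 3 × 3.714 = 11.14 → 11.
right front: 11 × 3.714 = 40.86 → 41.
hood: 20 × 3.714 = 74.29 → 74.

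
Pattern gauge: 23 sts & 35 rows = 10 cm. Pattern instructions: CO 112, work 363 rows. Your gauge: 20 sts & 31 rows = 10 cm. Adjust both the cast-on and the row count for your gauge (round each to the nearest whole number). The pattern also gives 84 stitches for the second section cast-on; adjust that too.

Stitches: 112 × 20/23 = 97.39 → 97.
Rows: 363 × 31/35 = 321.51 → 322.
second section cast-on: 84 × 20/23 = 73.04 → 73.

Cast on 97 stitches; work 322 rows; second section cast-on 73 stitches.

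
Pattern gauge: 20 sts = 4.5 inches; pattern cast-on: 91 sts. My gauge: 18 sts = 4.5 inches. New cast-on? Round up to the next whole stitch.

Scale factor = 18 / 20 = 0.900.
91 × 18 / 20 = 81.90 sts.
→ 82 sts.

82 stitches.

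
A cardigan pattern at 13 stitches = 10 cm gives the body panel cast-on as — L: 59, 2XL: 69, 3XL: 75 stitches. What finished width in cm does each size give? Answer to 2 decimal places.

13/10 = 1.3 sts per cm.
L: 59 / 1.3 = 45.385 → 45.38 cm.
2XL: 69 / 1.3 = 53.077 → 53.08 cm.
3XL: 75 / 1.3 = 57.692 → 57.69 cm.

L 45.38 cm; 2XL 53.08 cm; 3XL 57.69 cm.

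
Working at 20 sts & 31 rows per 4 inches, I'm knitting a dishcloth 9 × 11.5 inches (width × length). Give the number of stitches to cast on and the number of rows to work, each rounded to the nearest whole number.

Stitch gauge = 20/4 = 5 sts/in; 9 × 5 = 45.00 → 45 sts.
Row gauge = 31/4 = 7.75 rows/in; 11.5 × 7.75 = 89.12 → 89 rows.

Cast on 45 stitches and work 89 rows.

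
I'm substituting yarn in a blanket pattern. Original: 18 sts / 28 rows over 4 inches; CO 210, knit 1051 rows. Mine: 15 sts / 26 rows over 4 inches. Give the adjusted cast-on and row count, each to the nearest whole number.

Stitches: 210 × 15/18 = 175.00 → 175.
Rows: 1051 × 26/28 = 975.93 → 976.

Cast on 175 stitches; work 976 rows.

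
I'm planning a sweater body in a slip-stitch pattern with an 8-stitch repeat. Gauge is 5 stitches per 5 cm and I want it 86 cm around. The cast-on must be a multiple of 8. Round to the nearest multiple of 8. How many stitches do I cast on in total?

88 stitches.

5 / 5 = 1 sts per cm.
86 × 1 = 86.00 sts.
Nearest multiple of 8: 88.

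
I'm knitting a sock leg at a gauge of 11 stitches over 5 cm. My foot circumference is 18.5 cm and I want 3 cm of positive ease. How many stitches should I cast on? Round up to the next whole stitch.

48 stitches.

Finished = 18.5 + 3 = 21.5 cm.
11 / 5 = 2.2 sts per cm.
21.50 × 2.2 = 47.30 sts.
→ 48 sts.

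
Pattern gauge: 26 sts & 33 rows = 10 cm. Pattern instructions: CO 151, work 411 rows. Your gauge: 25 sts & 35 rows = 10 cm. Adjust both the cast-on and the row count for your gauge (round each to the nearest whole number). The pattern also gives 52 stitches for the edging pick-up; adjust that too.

Cast on 145 stitches; work 436 rows; edging pick-up 50 stitches.

Stitches: 151 × 25/26 = 145.19 → 145.
Rows: 411 × 35/33 = 435.91 → 436.
edging pick-up: 52 × 25/26 = 50.00 → 50.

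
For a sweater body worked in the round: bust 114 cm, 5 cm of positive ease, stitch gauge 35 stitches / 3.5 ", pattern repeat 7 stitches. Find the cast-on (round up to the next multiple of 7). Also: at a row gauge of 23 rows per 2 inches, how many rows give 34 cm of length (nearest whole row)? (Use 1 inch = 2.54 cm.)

Cast on 469 stitches; work 154 rows.

Finished = 114 + 5 = 119 cm.
119 cm × 1/2.54 = 46.85 inches.
35/3.5 = 10 sts per in; 46.85 × 10 = 468.50 sts.
Next multiple of 7 → 469.
34 cm = 13.39 inches; × 11.5 = 153.94 → 154 rows.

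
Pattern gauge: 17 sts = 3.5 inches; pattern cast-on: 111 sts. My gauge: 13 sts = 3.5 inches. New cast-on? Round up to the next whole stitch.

Scale factor = 13 / 17 = 0.765.
111 × 13 / 17 = 84.88 sts.
→ 85 sts.

CO 85 sts.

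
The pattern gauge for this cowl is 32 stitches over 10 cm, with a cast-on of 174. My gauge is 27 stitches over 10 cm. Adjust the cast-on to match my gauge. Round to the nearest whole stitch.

Scale factor = 27 / 32 = 0.844.
174 × 27 / 32 = 146.81 sts.
→ 147 sts.

147 stitches.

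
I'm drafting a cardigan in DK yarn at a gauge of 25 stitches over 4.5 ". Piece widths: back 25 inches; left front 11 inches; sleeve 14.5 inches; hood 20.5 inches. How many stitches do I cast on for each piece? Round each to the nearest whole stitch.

back 139; left front 61; sleeve 81; hood 114.

Rate = 25/4.5 = 5.556 sts per in.
back: 25 × 5.556 = 138.89 → 139.
left front: 11 × 5.556 = 61.11 → 61.
sleeve: 14.5 × 5.556 = 80.56 → 81.
hood: 20.5 × 5.556 = 113.89 → 114.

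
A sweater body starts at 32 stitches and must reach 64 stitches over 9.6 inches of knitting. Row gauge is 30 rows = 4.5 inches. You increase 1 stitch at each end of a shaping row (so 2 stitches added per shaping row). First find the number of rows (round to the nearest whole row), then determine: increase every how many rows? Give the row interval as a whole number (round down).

Increase every 4th row.

Rows = 9.6 × 6.667 = 64.0 → 64 rows.
Stitches to add: 32 → 16 shaping rows (at 2 st each).
64 / 16 = 4.00 → every 4 rows.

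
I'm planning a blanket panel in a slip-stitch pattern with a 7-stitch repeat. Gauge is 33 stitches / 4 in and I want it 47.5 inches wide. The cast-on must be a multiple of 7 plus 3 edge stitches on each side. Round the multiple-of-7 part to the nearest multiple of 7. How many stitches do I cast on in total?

33 / 4 = 8.25 sts per inch.
47.5 × 8.25 = 391.88 sts.
Less 6 edge sts → 385.88 for the repeat.
Nearest multiple of 7: 385.
Add back 6 edge sts → 391.

Cast on 391 stitches.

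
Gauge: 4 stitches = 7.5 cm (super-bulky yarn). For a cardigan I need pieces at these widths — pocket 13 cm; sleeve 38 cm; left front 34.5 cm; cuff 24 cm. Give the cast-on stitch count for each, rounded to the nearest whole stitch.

pocket 7; sleeve 20; left front 18; cuff 13.

Rate = 4/7.5 = 0.533 sts per cm.
pocket: 13 × 0.533 = 6.93 → 7.
sleeve: 38 × 0.533 = 20.27 → 20.
left front: 34.5 × 0.533 = 18.40 → 18.
cuff: 24 × 0.533 = 12.80 → 13.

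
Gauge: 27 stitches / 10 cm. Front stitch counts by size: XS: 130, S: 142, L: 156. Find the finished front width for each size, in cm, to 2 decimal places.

XS 48.15 cm; S 52.59 cm; L 57.78 cm.

27/10 = 2.7 sts per cm.
XS: 130 / 2.7 = 48.148 → 48.15 cm.
S: 142 / 2.7 = 52.593 → 52.59 cm.
L: 156 / 2.7 = 57.778 → 57.78 cm.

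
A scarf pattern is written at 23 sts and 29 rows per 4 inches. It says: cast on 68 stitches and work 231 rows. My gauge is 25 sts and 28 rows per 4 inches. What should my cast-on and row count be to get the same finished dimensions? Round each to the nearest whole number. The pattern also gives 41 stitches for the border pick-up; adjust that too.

Stitches: 68 × 25/23 = 73.91 → 74.
Rows: 231 × 28/29 = 223.03 → 223.
border pick-up: 41 × 25/23 = 44.57 → 45.

Cast on 74 stitches; work 223 rows; border pick-up 45 stitches.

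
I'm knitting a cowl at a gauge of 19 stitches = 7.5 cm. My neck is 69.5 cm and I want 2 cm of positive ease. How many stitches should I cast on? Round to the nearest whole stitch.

Finished = 69.5 + 2 = 71.5 cm.
19 / 7.5 = 2.533 sts per cm.
71.50 × 2.533 = 181.13 sts.
→ 181 sts.

Cast on 181 stitches.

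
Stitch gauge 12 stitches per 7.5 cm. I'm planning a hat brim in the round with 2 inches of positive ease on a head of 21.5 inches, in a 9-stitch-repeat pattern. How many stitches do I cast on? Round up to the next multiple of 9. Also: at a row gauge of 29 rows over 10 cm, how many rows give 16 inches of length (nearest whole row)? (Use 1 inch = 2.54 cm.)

Cast on 99 stitches; work 118 rows.

Finished = 21.5 + 2 = 23.5 inches.
23.5 inches × 2.54 = 59.69 cm.
12/7.5 = 1.6 sts per cm; 59.69 × 1.6 = 95.50 sts.
Next multiple of 9 → 99.
16 inches = 40.64 cm; × 2.9 = 117.86 → 118 rows.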